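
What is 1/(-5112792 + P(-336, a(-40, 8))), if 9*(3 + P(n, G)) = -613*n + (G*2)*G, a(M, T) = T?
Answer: -9/45809059 ≈ -1.9647e-7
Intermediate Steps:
P(n, G) = -3 - 613*n/9 + 2*G²/9 (P(n, G) = -3 + (-613*n + (G*2)*G)/9 = -3 + (-613*n + (2*G)*G)/9 = -3 + (-613*n + 2*G²)/9 = -3 + (-613*n/9 + 2*G²/9) = -3 - 613*n/9 + 2*G²/9)
1/(-5112792 + P(-336, a(-40, 8))) = 1/(-5112792 + (-3 - 613/9*(-336) + (2/9)*8²)) = 1/(-5112792 + (-3 + 68656/3 + (2/9)*64)) = 1/(-5112792 + (-3 + 68656/3 + 128/9)) = 1/(-5112792 + 206069/9) = 1/(-45809059/9) = -9/45809059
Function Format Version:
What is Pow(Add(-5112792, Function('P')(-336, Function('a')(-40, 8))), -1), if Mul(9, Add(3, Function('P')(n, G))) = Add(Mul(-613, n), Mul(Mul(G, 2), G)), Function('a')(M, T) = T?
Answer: Rational(-9, 45809059) ≈ -1.9647e-7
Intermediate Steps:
Function('P')(n, G) = Add(-3, Mul(Rational(-613, 9), n), Mul(Rational(2, 9), Pow(G, 2))) (Function('P')(n, G) = Add(-3, Mul(Rational(1, 9), Add(Mul(-613, n), Mul(Mul(G, 2), G)))) = Add(-3, Mul(Rational(1, 9), Add(Mul(-613, n), Mul(Mul(2, G), G)))) = Add(-3, Mul(Rational(1, 9), Add(Mul(-613, n), Mul(2, Pow(G, 2))))) = Add(-3, Add(Mul(Rational(-613, 9), n), Mul(Rational(2, 9), Pow(G, 2)))) = Add(-3, Mul(Rational(-613, 9), n), Mul(Rational(2, 9), Pow(G, 2))))
Pow(Add(-5112792, Function('P')(-336, Function('a')(-40, 8))), -1) = Pow(Add(-5112792, Add(-3, Mul(Rational(-613, 9), -336), Mul(Rational(2, 9), Pow(8, 2)))), -1) = Pow(Add(-5112792, Add(-3, Rational(68656, 3), Mul(Rational(2, 9), 64))), -1) = Pow(Add(-5112792, Add(-3, Rational(68656, 3), Rational(128, 9))), -1) = Pow(Add(-5112792, Rational(206069, 9)), -1) = Pow(Rational(-45809059, 9), -1) = Rational(-9, 45809059)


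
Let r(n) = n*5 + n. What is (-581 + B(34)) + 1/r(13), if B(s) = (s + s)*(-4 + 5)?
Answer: -40013/78 ≈ -512.99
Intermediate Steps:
r(n) = 6*n (r(n) = 5*n + n = 6*n)
B(s) = 2*s (B(s) = (2*s)*1 = 2*s)
(-581 + B(34)) + 1/r(13) = (-581 + 2*34) + 1/(6*13) = (-581 + 68) + 1/78 = -513 + 1/78 = -40013/78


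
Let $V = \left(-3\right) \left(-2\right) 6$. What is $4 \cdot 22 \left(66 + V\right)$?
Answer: $8976$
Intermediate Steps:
$V = 36$ ($V = 6 \cdot 6 = 36$)
$4 \cdot 22 \left(66 + V\right) = 4 \cdot 22 \left(66 + 36\right) = 88 \cdot 102 = 8976$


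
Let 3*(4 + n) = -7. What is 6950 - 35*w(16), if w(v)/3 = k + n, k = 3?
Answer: 7300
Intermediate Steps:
n = -19/3 (n = -4 + (⅓)*(-7) = -4 - 7/3 = -19/3 ≈ -6.3333)
w(v) = -10 (w(v) = 3*(3 - 19/3) = 3*(-10/3) = -10)
6950 - 35*w(16) = 6950 - 35*(-10) = 6950 + 350 = 7300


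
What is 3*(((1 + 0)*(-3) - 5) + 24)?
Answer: 48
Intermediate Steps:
3*(((1 + 0)*(-3) - 5) + 24) = 3*((1*(-3) - 5) + 24) = 3*((-3 - 5) + 24) = 3*(-8 + 24) = 3*16 = 48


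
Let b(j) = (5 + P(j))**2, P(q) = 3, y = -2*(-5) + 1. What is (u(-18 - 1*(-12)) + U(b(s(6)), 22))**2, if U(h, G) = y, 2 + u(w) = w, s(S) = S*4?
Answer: 9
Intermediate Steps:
s(S) = 4*S
u(w) = -2 + w
y = 11 (y = 10 + 1 = 11)
b(j) = 64 (b(j) = (5 + 3)**2 = 8**2 = 64)
U(h, G) = 11
(u(-18 - 1*(-12)) + U(b(s(6)), 22))**2 = ((-2 + (-18 - 1*(-12))) + 11)**2 = ((-2 + (-18 + 12)) + 11)**2 = ((-2 - 6) + 11)**2 = (-8 + 11)**2 = 3**2 = 9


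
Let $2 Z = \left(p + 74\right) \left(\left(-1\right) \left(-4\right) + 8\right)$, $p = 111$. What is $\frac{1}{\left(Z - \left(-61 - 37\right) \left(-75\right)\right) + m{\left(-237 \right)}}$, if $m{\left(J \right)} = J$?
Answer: $- \frac{1}{6477} \approx -0.00015439$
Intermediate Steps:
$Z = 1110$ ($Z = \frac{\left(111 + 74\right) \left(\left(-1\right) \left(-4\right) + 8\right)}{2} = \frac{185 \left(4 + 8\right)}{2} = \frac{185 \cdot 12}{2} = \frac{1}{2} \cdot 2220 = 1110$)
$\frac{1}{\left(Z - \left(-61 - 37\right) \left(-75\right)\right) + m{\left(-237 \right)}} = \frac{1}{\left(1110 - \left(-61 - 37\right) \left(-75\right)\right) - 237} = \frac{1}{\left(1110 - \left(-98\right) \left(-75\right)\right) - 237} = \frac{1}{\left(1110 - 7350\right) - 237} = \frac{1}{-6240 - 237} = \frac{1}{-6477} = - \frac{1}{6477}$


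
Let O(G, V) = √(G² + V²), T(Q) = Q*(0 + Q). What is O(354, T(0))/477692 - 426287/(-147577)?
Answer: 101843065931/35248176142 ≈ 2.8893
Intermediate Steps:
T(Q) = Q² (T(Q) = Q*Q = Q²)
O(354, T(0))/477692 - 426287/(-147577) = √(354² + (0²)²)/477692 - 426287/(-147577) = √(125316 + 0²)*(1/477692) - 426287*(-1/147577) = √(125316 + 0)*(1/477692) + 426287/147577 = √125316*(1/477692) + 426287/147577 = 354*(1/477692) + 426287/147577 = 177/238846 + 426287/147577 = 101843065931/35248176142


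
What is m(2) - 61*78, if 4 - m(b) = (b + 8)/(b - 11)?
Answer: -42776/9 ≈ -4752.9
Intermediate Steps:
m(b) = 4 - (8 + b)/(-11 + b) (m(b) = 4 - (b + 8)/(b - 11) = 4 - (8 + b)/(-11 + b))
m(2) - 61*78 = (-52 + 3*2)/(-11 + 2) - 61*78 = (-52 + 6)/(-9) - 4758 = -1/9*(-46) - 4758 = 46/9 - 4758 = -42776/9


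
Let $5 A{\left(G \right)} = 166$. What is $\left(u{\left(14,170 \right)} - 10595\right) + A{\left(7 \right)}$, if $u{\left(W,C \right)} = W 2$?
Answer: $- \frac{52669}{5} \approx -10534.0$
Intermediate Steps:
$u{\left(W,C \right)} = 2 W$
$A{\left(G \right)} = \frac{166}{5}$ ($A{\left(G \right)} = \frac{1}{5} \cdot 166 = \frac{166}{5}$)
$\left(u{\left(14,170 \right)} - 10595\right) + A{\left(7 \right)} = \left(2 \cdot 14 - 10595\right) + \frac{166}{5} = \left(28 - 10595\right) + \frac{166}{5} = -10567 + \frac{166}{5} = - \frac{52669}{5}$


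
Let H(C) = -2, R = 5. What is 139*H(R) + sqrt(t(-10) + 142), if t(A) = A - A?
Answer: -278 + sqrt(142) ≈ -266.08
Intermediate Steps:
t(A) = 0
139*H(R) + sqrt(t(-10) + 142) = 139*(-2) + sqrt(0 + 142) = -278 + sqrt(142)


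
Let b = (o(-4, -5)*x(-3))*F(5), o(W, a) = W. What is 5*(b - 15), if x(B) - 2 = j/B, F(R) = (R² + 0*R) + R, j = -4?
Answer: -2075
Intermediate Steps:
F(R) = R + R² (F(R) = (R² + 0) + R = R² + R = R + R²)
x(B) = 2 - 4/B
b = -400 (b = (-4*(2 - 4/(-3)))*(5*(1 + 5)) = (-4*(2 - 4*(-⅓)))*(5*6) = -4*(2 + 4/3)*30 = -4*10/3*30 = -40/3*30 = -400)
5*(b - 15) = 5*(-400 - 15) = 5*(-415) = -2075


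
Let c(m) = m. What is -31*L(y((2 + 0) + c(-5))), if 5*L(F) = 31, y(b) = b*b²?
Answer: -961/5 ≈ -192.20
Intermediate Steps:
y(b) = b³
L(F) = 31/5 (L(F) = (⅕)*31 = 31/5)
-31*L(y((2 + 0) + c(-5))) = -31*31/5 = -961/5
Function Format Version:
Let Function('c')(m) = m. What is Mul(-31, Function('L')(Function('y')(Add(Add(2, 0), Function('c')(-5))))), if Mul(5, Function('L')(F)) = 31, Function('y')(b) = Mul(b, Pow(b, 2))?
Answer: Rational(-961, 5) ≈ -192.20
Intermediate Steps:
Function('y')(b) = Pow(b, 3)
Function('L')(F) = Rational(31, 5) (Function('L')(F) = Mul(Rational(1, 5), 31) = Rational(31, 5))
Mul(-31, Function('L')(Function('y')(Add(Add(2, 0), Function('c')(-5))))) = Mul(-31, Rational(31, 5)) = Rational(-961, 5)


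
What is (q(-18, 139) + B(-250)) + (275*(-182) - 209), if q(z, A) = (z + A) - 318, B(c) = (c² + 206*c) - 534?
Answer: -39990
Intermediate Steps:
B(c) = -534 + c² + 206*c
q(z, A) = -318 + A + z (q(z, A) = (A + z) - 318 = -318 + A + z)
(q(-18, 139) + B(-250)) + (275*(-182) - 209) = ((-318 + 139 - 18) + (-534 + (-250)² + 206*(-250))) + (275*(-182) - 209) = (-197 + (-534 + 62500 - 51500)) + (-50050 - 209) = (-197 + 10466) - 50259 = 10269 - 50259 = -39990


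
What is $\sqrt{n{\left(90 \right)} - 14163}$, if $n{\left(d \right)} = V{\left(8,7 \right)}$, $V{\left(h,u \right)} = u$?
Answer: $2 i \sqrt{3539} \approx 118.98 i$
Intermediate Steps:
$n{\left(d \right)} = 7$
$\sqrt{n{\left(90 \right)} - 14163} = \sqrt{7 - 14163} = \sqrt{-14156} = 2 i \sqrt{3539}$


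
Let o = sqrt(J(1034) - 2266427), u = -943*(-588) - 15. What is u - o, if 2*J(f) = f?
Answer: 554469 - I*sqrt(2265910) ≈ 5.5447e+5 - 1505.3*I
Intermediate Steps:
u = 554469 (u = 554484 - 15 = 554469)
J(f) = f/2
o = I*sqrt(2265910) (o = sqrt((1/2)*1034 - 2266427) = sqrt(517 - 2266427) = sqrt(-2265910) = I*sqrt(2265910) ≈ 1505.3*I)
u - o = 554469 - I*sqrt(2265910)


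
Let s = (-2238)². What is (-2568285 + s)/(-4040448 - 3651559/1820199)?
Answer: -4441939011441/7354423060711 ≈ -0.60398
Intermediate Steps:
s = 5008644
(-2568285 + s)/(-4040448 - 3651559/1820199) = (-2568285 + 5008644)/(-4040448 - 3651559/1820199) = 2440359/(-4040448 - 3651559*1/1820199) = 2440359/(-4040448 - 3651559/1820199) = 2440359/(-7354423060711/1820199) = 2440359*(-1820199/7354423060711) = -4441939011441/7354423060711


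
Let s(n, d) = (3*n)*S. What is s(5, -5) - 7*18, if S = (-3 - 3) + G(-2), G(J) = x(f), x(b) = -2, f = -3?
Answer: -246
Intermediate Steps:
G(J) = -2
S = -8 (S = (-3 - 3) - 2 = -6 - 2 = -8)
s(n, d) = -24*n (s(n, d) = (3*n)*(-8) = -24*n)
s(5, -5) - 7*18 = -24*5 - 7*18 = -120 - 126 = -246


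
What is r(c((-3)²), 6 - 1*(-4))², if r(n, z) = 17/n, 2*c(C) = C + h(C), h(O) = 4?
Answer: 1156/169 ≈ 6.8402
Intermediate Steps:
c(C) = 2 + C/2 (c(C) = (C + 4)/2 = (4 + C)/2 = 2 + C/2)
r(c((-3)²), 6 - 1*(-4))² = (17/(2 + (½)*(-3)²))² = (17/(2 + (½)*9))² = (17/(2 + 9/2))² = (17/(13/2))² = (17*(2/13))² = (34/13)² = 1156/169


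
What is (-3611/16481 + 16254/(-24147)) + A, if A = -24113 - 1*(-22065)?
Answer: -90598988103/44218523 ≈ -2048.9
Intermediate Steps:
A = -2048 (A = -24113 + 22065 = -2048)
(-3611/16481 + 16254/(-24147)) + A = (-3611/16481 + 16254/(-24147)) - 2048 = (-3611*1/16481 + 16254*(-1/24147)) - 2048 = (-3611/16481 - 1806/2683) - 2048 = -39452999/44218523 - 2048 = -90598988103/44218523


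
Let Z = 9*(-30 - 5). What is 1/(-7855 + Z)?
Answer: -1/8170 ≈ -0.00012240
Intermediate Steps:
Z = -315 (Z = 9*(-35) = -315)
1/(-7855 + Z) = 1/(-7855 - 315) = 1/(-8170) = -1/8170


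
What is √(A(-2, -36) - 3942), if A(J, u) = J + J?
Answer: I*√3946 ≈ 62.817*I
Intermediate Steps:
A(J, u) = 2*J
√(A(-2, -36) - 3942) = √(2*(-2) - 3942) = √(-4 - 3942) = √(-3946) = I*√3946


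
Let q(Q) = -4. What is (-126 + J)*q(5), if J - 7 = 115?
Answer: 16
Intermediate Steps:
J = 122 (J = 7 + 115 = 122)
(-126 + J)*q(5) = (-126 + 122)*(-4) = -4*(-4) = 16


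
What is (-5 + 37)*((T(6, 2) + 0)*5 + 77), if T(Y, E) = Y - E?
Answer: 3104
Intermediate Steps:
(-5 + 37)*((T(6, 2) + 0)*5 + 77) = (-5 + 37)*(((6 - 1*2) + 0)*5 + 77) = 32*(((6 - 2) + 0)*5 + 77) = 32*((4 + 0)*5 + 77) = 32*(4*5 + 77) = 32*(20 + 77) = 32*97 = 3104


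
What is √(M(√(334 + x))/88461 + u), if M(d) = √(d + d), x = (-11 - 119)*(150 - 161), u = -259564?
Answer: √(-225686529278316 + 19658*√21)/29487 ≈ 509.47*I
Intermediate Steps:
x = 1430 (x = -130*(-11) = 1430)
M(d) = √2*√d (M(d) = √(2*d) = √2*√d)
√(M(√(334 + x))/88461 + u) = √((√2*√(√(334 + 1430)))/88461 - 259564) = √((√2*√(√1764))*(1/88461) - 259564) = √((√2*√42)*(1/88461) - 259564) = √((2*√21)*(1/88461) - 259564) = √(2*√21/88461 - 259564) = √(-259564 + 2*√21/88461)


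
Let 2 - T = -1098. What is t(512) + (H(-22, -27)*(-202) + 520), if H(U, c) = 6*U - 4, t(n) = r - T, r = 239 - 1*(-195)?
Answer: 27326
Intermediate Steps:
T = 1100 (T = 2 - 1*(-1098) = 2 + 1098 = 1100)
r = 434 (r = 239 + 195 = 434)
t(n) = -666 (t(n) = 434 - 1*1100 = 434 - 1100 = -666)
H(U, c) = -4 + 6*U
t(512) + (H(-22, -27)*(-202) + 520) = -666 + ((-4 + 6*(-22))*(-202) + 520) = -666 + ((-4 - 132)*(-202) + 520) = -666 + (-136*(-202) + 520) = -666 + (27472 + 520) = -666 + 27992 = 27326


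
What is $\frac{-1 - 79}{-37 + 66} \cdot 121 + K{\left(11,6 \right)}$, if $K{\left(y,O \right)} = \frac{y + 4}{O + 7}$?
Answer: $- \frac{125405}{377} \approx -332.64$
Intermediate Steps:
$K{\left(y,O \right)} = \frac{4 + y}{7 + O}$
$\frac{-1 - 79}{-37 + 66} \cdot 121 + K{\left(11,6 \right)} = \frac{-1 - 79}{-37 + 66} \cdot 121 + \frac{4 + 11}{7 + 6} = - \frac{80}{29} \cdot 121 + \frac{1}{13} \cdot 15 = \left(-80\right) \frac{1}{29} \cdot 121 + \frac{1}{13} \cdot 15 = \left(- \frac{80}{29}\right) 121 + \frac{15}{13} = - \frac{9680}{29} + \frac{15}{13} = - \frac{125405}{377}$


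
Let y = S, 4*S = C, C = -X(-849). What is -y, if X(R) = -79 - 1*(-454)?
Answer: 375/4 ≈ 93.750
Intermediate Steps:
X(R) = 375 (X(R) = -79 + 454 = 375)
C = -375 (C = -1*375 = -375)
S = -375/4 (S = (¼)*(-375) = -375/4 ≈ -93.750)
y = -375/4 ≈ -93.750
-y = -1*(-375/4) = 375/4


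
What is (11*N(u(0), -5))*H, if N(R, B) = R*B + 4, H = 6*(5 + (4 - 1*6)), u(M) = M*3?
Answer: 792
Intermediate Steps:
u(M) = 3*M
H = 18 (H = 6*(5 + (4 - 6)) = 6*(5 - 2) = 6*3 = 18)
N(R, B) = 4 + B*R (N(R, B) = B*R + 4 = 4 + B*R)
(11*N(u(0), -5))*H = (11*(4 - 15*0))*18 = (11*(4 - 5*0))*18 = (11*(4 + 0))*18 = (11*4)*18 = 44*18 = 792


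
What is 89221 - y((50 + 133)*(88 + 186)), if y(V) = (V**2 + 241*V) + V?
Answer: -2526265307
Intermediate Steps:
y(V) = V**2 + 242*V
89221 - y((50 + 133)*(88 + 186)) = 89221 - (50 + 133)*(88 + 186)*(242 + (50 + 133)*(88 + 186)) = 89221 - 183*274*(242 + 183*274) = 89221 - 50142*(242 + 50142) = 89221 - 50142*50384 = 89221 - 1*2526354528 = 89221 - 2526354528 = -2526265307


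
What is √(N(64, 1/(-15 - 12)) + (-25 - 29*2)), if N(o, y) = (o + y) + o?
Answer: √3642/9 ≈ 6.7054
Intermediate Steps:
N(o, y) = y + 2*o
√(N(64, 1/(-15 - 12)) + (-25 - 29*2)) = √((1/(-15 - 12) + 2*64) + (-25 - 29*2)) = √((1/(-27) + 128) + (-25 - 58)) = √((-1/27 + 128) - 83) = √(3455/27 - 83) = √(1214/27) = √3642/9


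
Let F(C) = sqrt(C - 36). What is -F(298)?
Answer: -sqrt(262) ≈ -16.186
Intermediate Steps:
F(C) = sqrt(-36 + C)
-F(298) = -sqrt(-36 + 298) = -sqrt(262)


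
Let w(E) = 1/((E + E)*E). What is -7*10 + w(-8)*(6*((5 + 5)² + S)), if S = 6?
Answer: -2081/32 ≈ -65.031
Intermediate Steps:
w(E) = 1/(2*E²) (w(E) = 1/(((2*E))*E) = (1/(2*E))/E = 1/(2*E²))
-7*10 + w(-8)*(6*((5 + 5)² + S)) = -7*10 + ((½)/(-8)²)*(6*((5 + 5)² + 6)) = -70 + ((½)*(1/64))*(6*(10² + 6)) = -70 + (6*(100 + 6))/128 = -70 + (6*106)/128 = -70 + (1/128)*636 = -70 + 159/32 = -2081/32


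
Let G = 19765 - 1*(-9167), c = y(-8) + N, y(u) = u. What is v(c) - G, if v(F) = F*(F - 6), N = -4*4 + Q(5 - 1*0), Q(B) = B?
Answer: -28457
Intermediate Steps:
N = -11 (N = -4*4 + (5 - 1*0) = -16 + (5 + 0) = -16 + 5 = -11)
c = -19 (c = -8 - 11 = -19)
G = 28932 (G = 19765 + 9167 = 28932)
v(F) = F*(-6 + F)
v(c) - G = -19*(-6 - 19) - 1*28932 = -19*(-25) - 28932 = 475 - 28932 = -28457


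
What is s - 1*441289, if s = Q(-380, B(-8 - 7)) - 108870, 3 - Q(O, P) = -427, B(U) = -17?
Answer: -549729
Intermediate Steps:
Q(O, P) = 430 (Q(O, P) = 3 - 1*(-427) = 3 + 427 = 430)
s = -108440 (s = 430 - 108870 = -108440)
s - 1*441289 = -108440 - 1*441289 = -108440 - 441289 = -549729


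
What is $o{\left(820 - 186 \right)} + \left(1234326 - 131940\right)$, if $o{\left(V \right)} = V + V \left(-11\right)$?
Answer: $1096046$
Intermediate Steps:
$o{\left(V \right)} = - 10 V$ ($o{\left(V \right)} = V - 11 V = - 10 V$)
$o{\left(820 - 186 \right)} + \left(1234326 - 131940\right) = - 10 \left(820 - 186\right) + \left(1234326 - 131940\right) = \left(-10\right) 634 + 1102386 = -6340 + 1102386 = 1096046$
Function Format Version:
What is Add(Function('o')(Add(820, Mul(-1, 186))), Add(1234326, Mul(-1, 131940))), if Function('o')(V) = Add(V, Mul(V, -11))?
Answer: 1096046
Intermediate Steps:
Function('o')(V) = Mul(-10, V) (Function('o')(V) = Add(V, Mul(-11, V)) = Mul(-10, V))
Add(Function('o')(Add(820, Mul(-1, 186))), Add(1234326, Mul(-1, 131940))) = Add(Mul(-10, Add(820, Mul(-1, 186))), Add(1234326, Mul(-1, 131940))) = Add(Mul(-10, Add(820, -186)), Add(1234326, -131940)) = Add(Mul(-10, 634), 1102386) = Add(-6340, 1102386) = 1096046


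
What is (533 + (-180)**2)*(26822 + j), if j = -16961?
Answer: 324752313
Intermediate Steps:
(533 + (-180)**2)*(26822 + j) = (533 + (-180)**2)*(26822 - 16961) = (533 + 32400)*9861 = 32933*9861 = 324752313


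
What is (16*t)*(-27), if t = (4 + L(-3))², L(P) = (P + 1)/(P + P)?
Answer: -8112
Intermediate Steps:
L(P) = (1 + P)/(2*P) (L(P) = (1 + P)/((2*P)) = (1 + P)*(1/(2*P)) = (1 + P)/(2*P))
t = 169/9 (t = (4 + (½)*(1 - 3)/(-3))² = (4 + (½)*(-⅓)*(-2))² = (4 + ⅓)² = (13/3)² = 169/9 ≈ 18.778)
(16*t)*(-27) = (16*(169/9))*(-27) = (2704/9)*(-27) = -8112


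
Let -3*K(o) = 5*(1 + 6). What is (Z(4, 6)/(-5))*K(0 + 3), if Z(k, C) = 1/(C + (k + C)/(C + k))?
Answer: ⅓ ≈ 0.33333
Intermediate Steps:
Z(k, C) = 1/(1 + C) (Z(k, C) = 1/(C + (C + k)/(C + k)) = 1/(C + 1) = 1/(1 + C))
K(o) = -35/3 (K(o) = -5*(1 + 6)/3 = -5*7/3 = -⅓*35 = -35/3)
(Z(4, 6)/(-5))*K(0 + 3) = (1/((1 + 6)*(-5)))*(-35/3) = (-⅕/7)*(-35/3) = ((⅐)*(-⅕))*(-35/3) = -1/35*(-35/3) = ⅓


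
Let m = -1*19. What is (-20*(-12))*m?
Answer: -4560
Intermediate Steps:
m = -19
(-20*(-12))*m = -20*(-12)*(-19) = 240*(-19) = -4560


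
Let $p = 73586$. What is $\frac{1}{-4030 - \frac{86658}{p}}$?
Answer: $- \frac{36793}{148319119} \approx -0.00024807$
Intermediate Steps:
$\frac{1}{-4030 - \frac{86658}{p}} = \frac{1}{-4030 - \frac{86658}{73586}} = \frac{1}{-4030 - \frac{43329}{36793}} = \frac{1}{- \frac{148319119}{36793}} = - \frac{36793}{148319119}$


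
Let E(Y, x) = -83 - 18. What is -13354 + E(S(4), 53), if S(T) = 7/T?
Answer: -13455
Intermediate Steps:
E(Y, x) = -101
-13354 + E(S(4), 53) = -13354 - 101 = -13455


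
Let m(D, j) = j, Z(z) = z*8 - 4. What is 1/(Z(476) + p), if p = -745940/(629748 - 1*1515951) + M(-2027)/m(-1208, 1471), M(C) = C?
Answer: 1303604613/4958212892111 ≈ 0.00026292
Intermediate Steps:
Z(z) = -4 + 8*z (Z(z) = 8*z - 4 = -4 + 8*z)
p = -699055741/1303604613 (p = -745940/(629748 - 1*1515951) - 2027/1471 = -745940/(629748 - 1515951) - 2027*1/1471 = -745940/(-886203) - 2027/1471 = -745940*(-1/886203) - 2027/1471 = 745940/886203 - 2027/1471 = -699055741/1303604613 ≈ -0.53625)
1/(Z(476) + p) = 1/((-4 + 8*476) - 699055741/1303604613) = 1/((-4 + 3808) - 699055741/1303604613) = 1/(3804 - 699055741/1303604613) = 1/(4958212892111/1303604613) = 1303604613/4958212892111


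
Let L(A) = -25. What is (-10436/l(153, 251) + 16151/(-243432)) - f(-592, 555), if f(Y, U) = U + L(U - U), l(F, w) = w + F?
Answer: -13667660299/24586632 ≈ -555.90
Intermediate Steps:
l(F, w) = F + w
f(Y, U) = -25 + U (f(Y, U) = U - 25 = -25 + U)
(-10436/l(153, 251) + 16151/(-243432)) - f(-592, 555) = (-10436/(153 + 251) + 16151/(-243432)) - (-25 + 555) = (-10436/404 + 16151*(-1/243432)) - 1*530 = (-10436*1/404 - 16151/243432) - 530 = (-2609/101 - 16151/243432) - 530 = -636745339/24586632 - 530 = -13667660299/24586632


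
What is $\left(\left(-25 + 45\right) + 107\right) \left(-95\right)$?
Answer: $-12065$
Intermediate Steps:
$\left(\left(-25 + 45\right) + 107\right) \left(-95\right) = \left(20 + 107\right) \left(-95\right) = 127 \left(-95\right) = -12065$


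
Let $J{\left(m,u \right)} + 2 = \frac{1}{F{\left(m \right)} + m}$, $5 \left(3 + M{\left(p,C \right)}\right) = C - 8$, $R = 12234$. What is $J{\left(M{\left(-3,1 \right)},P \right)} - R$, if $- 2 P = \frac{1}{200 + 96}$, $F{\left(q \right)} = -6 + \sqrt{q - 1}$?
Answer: $- \frac{34738264}{2839} - \frac{15 i \sqrt{15}}{2839} \approx -12236.0 - 0.020463 i$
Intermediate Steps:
$M{\left(p,C \right)} = - \frac{23}{5} + \frac{C}{5}$ ($M{\left(p,C \right)} = -3 + \frac{C - 8}{5} = -3 + \frac{-8 + C}{5} = -3 + \left(- \frac{8}{5} + \frac{C}{5}\right) = - \frac{23}{5} + \frac{C}{5}$)
$F{\left(q \right)} = -6 + \sqrt{-1 + q}$
$P = - \frac{1}{592}$ ($P = - \frac{1}{2 \left(200 + 96\right)} = - \frac{1}{2 \cdot 296} = \left(- \frac{1}{2}\right) \frac{1}{296} = - \frac{1}{592} \approx -0.0016892$)
$J{\left(m,u \right)} = -2 + \frac{1}{-6 + m + \sqrt{-1 + m}}$ ($J{\left(m,u \right)} = -2 + \frac{1}{\left(-6 + \sqrt{-1 + m}\right) + m} = -2 + \frac{1}{-6 + m + \sqrt{-1 + m}}$)
$J{\left(M{\left(-3,1 \right)},P \right)} - R = \frac{13 - 2 \left(- \frac{23}{5} + \frac{1}{5} \cdot 1\right) - 2 \sqrt{-1 + \left(- \frac{23}{5} + \frac{1}{5} \cdot 1\right)}}{-6 + \left(- \frac{23}{5} + \frac{1}{5} \cdot 1\right) + \sqrt{-1 + \left(- \frac{23}{5} + \frac{1}{5} \cdot 1\right)}} - 12234 = \frac{13 - 2 \left(- \frac{23}{5} + \frac{1}{5}\right) - 2 \sqrt{-1 + \left(- \frac{23}{5} + \frac{1}{5}\right)}}{-6 + \left(- \frac{23}{5} + \frac{1}{5}\right) + \sqrt{-1 + \left(- \frac{23}{5} + \frac{1}{5}\right)}} - 12234 = \frac{13 - - \frac{44}{5} - 2 \sqrt{-1 - \frac{22}{5}}}{-6 - \frac{22}{5} + \sqrt{-1 - \frac{22}{5}}} - 12234 = \frac{13 + \frac{44}{5} - 2 \sqrt{- \frac{27}{5}}}{-6 - \frac{22}{5} + \sqrt{- \frac{27}{5}}} - 12234 = \frac{13 + \frac{44}{5} - 2 \frac{3 i \sqrt{15}}{5}}{-6 - \frac{22}{5} + \frac{3 i \sqrt{15}}{5}} - 12234 = \frac{13 + \frac{44}{5} - \frac{6 i \sqrt{15}}{5}}{- \frac{52}{5} + \frac{3 i \sqrt{15}}{5}} - 12234 = \frac{\frac{109}{5} - \frac{6 i \sqrt{15}}{5}}{- \frac{52}{5} + \frac{3 i \sqrt{15}}{5}} - 12234 = -12234 + \frac{\frac{109}{5} - \frac{6 i \sqrt{15}}{5}}{- \frac{52}{5} + \frac{3 i \sqrt{15}}{5}}$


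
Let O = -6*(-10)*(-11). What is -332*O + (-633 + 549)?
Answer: 219036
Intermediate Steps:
O = -660 (O = 60*(-11) = -660)
-332*O + (-633 + 549) = -332*(-660) + (-633 + 549) = 219120 - 84 = 219036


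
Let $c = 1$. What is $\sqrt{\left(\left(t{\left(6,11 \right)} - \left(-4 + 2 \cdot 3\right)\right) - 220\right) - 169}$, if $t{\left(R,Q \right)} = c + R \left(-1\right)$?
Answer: $6 i \sqrt{11} \approx 19.9 i$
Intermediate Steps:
$t{\left(R,Q \right)} = 1 - R$ ($t{\left(R,Q \right)} = 1 + R \left(-1\right) = 1 - R$)
$\sqrt{\left(\left(t{\left(6,11 \right)} - \left(-4 + 2 \cdot 3\right)\right) - 220\right) - 169} = \sqrt{\left(\left(\left(1 - 6\right) - \left(-4 + 2 \cdot 3\right)\right) - 220\right) - 169} = \sqrt{\left(\left(\left(1 - 6\right) - \left(-4 + 6\right)\right) - 220\right) - 169} = \sqrt{\left(\left(-5 - 2\right) - 220\right) - 169} = \sqrt{\left(-7 - 220\right) - 169} = \sqrt{-227 - 169} = \sqrt{-396} = 6 i \sqrt{11}$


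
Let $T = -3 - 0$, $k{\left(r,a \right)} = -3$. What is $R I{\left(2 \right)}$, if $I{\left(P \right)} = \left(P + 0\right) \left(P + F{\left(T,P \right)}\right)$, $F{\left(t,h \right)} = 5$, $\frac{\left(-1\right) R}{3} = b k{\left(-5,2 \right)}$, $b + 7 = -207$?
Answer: $-26964$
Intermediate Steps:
$b = -214$ ($b = -7 - 207 = -214$)
$T = -3$ ($T = -3 + 0 = -3$)
$R = -1926$ ($R = - 3 \left(\left(-214\right) \left(-3\right)\right) = \left(-3\right) 642 = -1926$)
$I{\left(P \right)} = P \left(5 + P\right)$ ($I{\left(P \right)} = \left(P + 0\right) \left(P + 5\right) = P \left(5 + P\right)$)
$R I{\left(2 \right)} = - 1926 \cdot 2 \left(5 + 2\right) = - 1926 \cdot 2 \cdot 7 = \left(-1926\right) 14 = -26964$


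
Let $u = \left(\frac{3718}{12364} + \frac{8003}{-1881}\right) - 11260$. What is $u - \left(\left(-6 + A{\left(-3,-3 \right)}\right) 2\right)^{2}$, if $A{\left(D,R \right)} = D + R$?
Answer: $- \frac{12516275789}{1057122} \approx -11840.0$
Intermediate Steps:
$u = - \frac{11907373517}{1057122}$ ($u = \left(3718 \cdot \frac{1}{12364} + 8003 \left(- \frac{1}{1881}\right)\right) - 11260 = \left(\frac{169}{562} - \frac{8003}{1881}\right) - 11260 = - \frac{4179797}{1057122} - 11260 = - \frac{11907373517}{1057122} \approx -11264.0$)
$u - \left(\left(-6 + A{\left(-3,-3 \right)}\right) 2\right)^{2} = - \frac{11907373517}{1057122} - \left(\left(-6 - 6\right) 2\right)^{2} = - \frac{11907373517}{1057122} - \left(\left(-12\right) 2\right)^{2} = - \frac{11907373517}{1057122} - \left(-24\right)^{2} = - \frac{11907373517}{1057122} - 576 = - \frac{12516275789}{1057122}$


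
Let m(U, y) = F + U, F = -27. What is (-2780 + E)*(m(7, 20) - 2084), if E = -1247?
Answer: 8472808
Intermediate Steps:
m(U, y) = -27 + U
(-2780 + E)*(m(7, 20) - 2084) = (-2780 - 1247)*((-27 + 7) - 2084) = -4027*(-20 - 2084) = -4027*(-2104) = 8472808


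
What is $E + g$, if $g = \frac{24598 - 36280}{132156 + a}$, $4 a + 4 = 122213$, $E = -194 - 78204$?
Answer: $- \frac{51024052262}{650833} \approx -78398.0$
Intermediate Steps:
$E = -78398$ ($E = -194 - 78204 = -78398$)
$a = \frac{122209}{4}$ ($a = -1 + \frac{1}{4} \cdot 122213 = -1 + \frac{122213}{4} = \frac{122209}{4} \approx 30552.0$)
$g = - \frac{46728}{650833}$ ($g = \frac{24598 - 36280}{132156 + \frac{122209}{4}} = - \frac{11682}{\frac{650833}{4}} = \left(-11682\right) \frac{4}{650833} = - \frac{46728}{650833} \approx -0.071797$)
$E + g = -78398 - \frac{46728}{650833} = - \frac{51024052262}{650833}$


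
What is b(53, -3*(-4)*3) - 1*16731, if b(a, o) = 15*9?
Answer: -16596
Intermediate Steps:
b(a, o) = 135
b(53, -3*(-4)*3) - 1*16731 = 135 - 1*16731 = 135 - 16731 = -16596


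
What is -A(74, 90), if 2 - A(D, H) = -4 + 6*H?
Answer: 534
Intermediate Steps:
A(D, H) = 6 - 6*H (A(D, H) = 2 - (-4 + 6*H) = 2 + (4 - 6*H) = 6 - 6*H)
-A(74, 90) = -(6 - 6*90) = -(6 - 540) = -1*(-534) = 534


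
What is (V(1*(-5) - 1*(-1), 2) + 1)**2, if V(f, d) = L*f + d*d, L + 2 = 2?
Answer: 25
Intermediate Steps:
L = 0 (L = -2 + 2 = 0)
V(f, d) = d**2 (V(f, d) = 0*f + d*d = 0 + d**2 = d**2)
(V(1*(-5) - 1*(-1), 2) + 1)**2 = (2**2 + 1)**2 = (4 + 1)**2 = 5**2 = 25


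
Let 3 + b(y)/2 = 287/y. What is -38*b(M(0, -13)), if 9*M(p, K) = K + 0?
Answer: 199272/13 ≈ 15329.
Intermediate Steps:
M(p, K) = K/9 (M(p, K) = (K + 0)/9 = K/9)
b(y) = -6 + 574/y (b(y) = -6 + 2*(287/y) = -6 + 574/y)
-38*b(M(0, -13)) = -38*(-6 + 574/(((⅑)*(-13)))) = -38*(-6 + 574/(-13/9)) = -38*(-6 + 574*(-9/13)) = -38*(-6 - 5166/13) = -38*(-5244/13) = 199272/13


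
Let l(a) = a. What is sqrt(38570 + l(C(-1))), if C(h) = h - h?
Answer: sqrt(38570) ≈ 196.39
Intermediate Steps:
C(h) = 0
sqrt(38570 + l(C(-1))) = sqrt(38570 + 0) = sqrt(38570)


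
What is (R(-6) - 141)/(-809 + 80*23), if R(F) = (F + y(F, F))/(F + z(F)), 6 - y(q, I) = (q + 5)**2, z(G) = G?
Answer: -1691/12372 ≈ -0.13668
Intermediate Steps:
y(q, I) = 6 - (5 + q)**2 (y(q, I) = 6 - (q + 5)**2 = 6 - (5 + q)**2)
R(F) = (6 + F - (5 + F)**2)/(2*F) (R(F) = (F + (6 - (5 + F)**2))/(F + F) = (6 + F - (5 + F)**2)/((2*F)) = (6 + F - (5 + F)**2)*(1/(2*F)) = (6 + F - (5 + F)**2)/(2*F))
(R(-6) - 141)/(-809 + 80*23) = ((1/2)*(6 - 6 - (5 - 6)**2)/(-6) - 141)/(-809 + 80*23) = ((1/2)*(-1/6)*(6 - 6 - 1*(-1)**2) - 141)/(-809 + 1840) = ((1/2)*(-1/6)*(6 - 6 - 1*1) - 141)/1031 = ((1/2)*(-1/6)*(6 - 6 - 1) - 141)*(1/1031) = ((1/2)*(-1/6)*(-1) - 141)*(1/1031) = (1/12 - 141)*(1/1031) = -1691/12*1/1031 = -1691/12372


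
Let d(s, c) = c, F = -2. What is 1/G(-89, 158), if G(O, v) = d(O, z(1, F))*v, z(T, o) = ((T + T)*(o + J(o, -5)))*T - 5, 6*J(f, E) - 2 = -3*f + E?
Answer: -1/1264 ≈ -0.00079114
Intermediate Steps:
J(f, E) = 1/3 - f/2 + E/6 (J(f, E) = 1/3 + (-3*f + E)/6 = 1/3 + (E - 3*f)/6 = 1/3 + (-f/2 + E/6) = 1/3 - f/2 + E/6)
z(T, o) = -5 + 2*T**2*(-1/2 + o/2) (z(T, o) = ((T + T)*(o + (1/3 - o/2 + (1/6)*(-5))))*T - 5 = ((2*T)*(o + (1/3 - o/2 - 5/6)))*T - 5 = ((2*T)*(o + (-1/2 - o/2)))*T - 5 = ((2*T)*(-1/2 + o/2))*T - 5 = (2*T*(-1/2 + o/2))*T - 5 = 2*T**2*(-1/2 + o/2) - 5 = -5 + 2*T**2*(-1/2 + o/2))
G(O, v) = -8*v (G(O, v) = (-5 - 1*1**2 - 2*1**2)*v = (-5 - 1*1 - 2*1)*v = (-5 - 1 - 2)*v = -8*v)
1/G(-89, 158) = 1/(-8*158) = 1/(-1264) = -1/1264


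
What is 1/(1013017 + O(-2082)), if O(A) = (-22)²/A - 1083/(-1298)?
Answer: 1351218/1368807617993 ≈ 9.8715e-7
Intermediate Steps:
O(A) = 1083/1298 + 484/A (O(A) = 484/A - 1083*(-1/1298) = 484/A + 1083/1298 = 1083/1298 + 484/A)
1/(1013017 + O(-2082)) = 1/(1013017 + (1083/1298 + 484/(-2082))) = 1/(1013017 + (1083/1298 + 484*(-1/2082))) = 1/(1013017 + (1083/1298 - 242/1041)) = 1/(1013017 + 813287/1351218) = 1/(1368807617993/1351218) = 1351218/1368807617993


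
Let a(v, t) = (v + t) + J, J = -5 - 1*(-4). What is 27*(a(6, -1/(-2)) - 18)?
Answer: -675/2 ≈ -337.50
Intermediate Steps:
J = -1 (J = -5 + 4 = -1)
a(v, t) = -1 + t + v (a(v, t) = (v + t) - 1 = (t + v) - 1 = -1 + t + v)
27*(a(6, -1/(-2)) - 18) = 27*((-1 - 1/(-2) + 6) - 18) = 27*((-1 - 1*(-½) + 6) - 18) = 27*((-1 + ½ + 6) - 18) = 27*(11/2 - 18) = 27*(-25/2) = -675/2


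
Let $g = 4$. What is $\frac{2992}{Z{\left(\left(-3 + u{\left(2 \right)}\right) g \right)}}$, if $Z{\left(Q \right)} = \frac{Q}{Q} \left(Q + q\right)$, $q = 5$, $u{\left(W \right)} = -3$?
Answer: $- \frac{2992}{19} \approx -157.47$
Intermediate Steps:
$Z{\left(Q \right)} = 5 + Q$ ($Z{\left(Q \right)} = \frac{Q}{Q} \left(Q + 5\right) = 1 \left(5 + Q\right) = 5 + Q$)
$\frac{2992}{Z{\left(\left(-3 + u{\left(2 \right)}\right) g \right)}} = \frac{2992}{5 + \left(-3 - 3\right) 4} = \frac{2992}{5 - 24} = \frac{2992}{-19} = 2992 \left(- \frac{1}{19}\right) = - \frac{2992}{19}$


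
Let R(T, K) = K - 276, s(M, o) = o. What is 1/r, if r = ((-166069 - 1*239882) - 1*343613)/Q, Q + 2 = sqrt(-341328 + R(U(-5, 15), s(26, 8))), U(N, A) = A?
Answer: 1/374782 - I*sqrt(85399)/374782 ≈ 2.6682e-6 - 0.00077974*I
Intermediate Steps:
R(T, K) = -276 + K
Q = -2 + 2*I*sqrt(85399) (Q = -2 + sqrt(-341328 + (-276 + 8)) = -2 + sqrt(-341328 - 268) = -2 + sqrt(-341596) = -2 + 2*I*sqrt(85399) ≈ -2.0 + 584.46*I)
r = -749564/(-2 + 2*I*sqrt(85399)) (r = ((-166069 - 1*239882) - 1*343613)/(-2 + 2*I*sqrt(85399)) = ((-166069 - 239882) - 343613)/(-2 + 2*I*sqrt(85399)) = (-405951 - 343613)/(-2 + 2*I*sqrt(85399)) = -749564/(-2 + 2*I*sqrt(85399)) ≈ 4.3885 + 1282.5*I)
1/r = 1/(187391/42700 + 187391*I*sqrt(85399)/42700)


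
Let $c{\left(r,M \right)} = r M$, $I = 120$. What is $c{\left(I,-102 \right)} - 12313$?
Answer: $-24553$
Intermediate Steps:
$c{\left(r,M \right)} = M r$
$c{\left(I,-102 \right)} - 12313 = \left(-102\right) 120 - 12313 = -12240 - 12313 = -24553$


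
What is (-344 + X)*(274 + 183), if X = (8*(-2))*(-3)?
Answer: -135272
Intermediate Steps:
X = 48 (X = -16*(-3) = 48)
(-344 + X)*(274 + 183) = (-344 + 48)*(274 + 183) = -296*457 = -135272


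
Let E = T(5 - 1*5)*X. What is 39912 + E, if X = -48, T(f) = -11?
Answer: 40440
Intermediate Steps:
E = 528 (E = -11*(-48) = 528)
39912 + E = 39912 + 528 = 40440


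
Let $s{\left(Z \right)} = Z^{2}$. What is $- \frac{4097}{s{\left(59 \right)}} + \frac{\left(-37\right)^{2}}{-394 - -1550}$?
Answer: $\frac{29357}{4024036} \approx 0.0072954$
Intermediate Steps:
$- \frac{4097}{s{\left(59 \right)}} + \frac{\left(-37\right)^{2}}{-394 - -1550} = - \frac{4097}{59^{2}} + \frac{\left(-37\right)^{2}}{-394 - -1550} = - \frac{4097}{3481} + \frac{1369}{-394 + 1550} = \left(-4097\right) \frac{1}{3481} + \frac{1369}{1156} = - \frac{4097}{3481} + 1369 \cdot \frac{1}{1156} = - \frac{4097}{3481} + \frac{1369}{1156} = \frac{29357}{4024036}$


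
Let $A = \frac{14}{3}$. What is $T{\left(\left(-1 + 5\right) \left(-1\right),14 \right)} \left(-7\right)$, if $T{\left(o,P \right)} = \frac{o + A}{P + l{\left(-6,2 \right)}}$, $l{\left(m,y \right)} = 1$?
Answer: $- \frac{14}{45} \approx -0.31111$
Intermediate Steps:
$A = \frac{14}{3}$ ($A = 14 \cdot \frac{1}{3} = \frac{14}{3} \approx 4.6667$)
$T{\left(o,P \right)} = \frac{\frac{14}{3} + o}{1 + P}$ ($T{\left(o,P \right)} = \frac{o + \frac{14}{3}}{P + 1} = \frac{\frac{14}{3} + o}{1 + P}$)
$T{\left(\left(-1 + 5\right) \left(-1\right),14 \right)} \left(-7\right) = \frac{\frac{14}{3} + \left(-1 + 5\right) \left(-1\right)}{1 + 14} \left(-7\right) = \frac{\frac{14}{3} + 4 \left(-1\right)}{15} \left(-7\right) = \frac{\frac{14}{3} - 4}{15} \left(-7\right) = \frac{1}{15} \cdot \frac{2}{3} \left(-7\right) = \frac{2}{45} \left(-7\right) = - \frac{14}{45}$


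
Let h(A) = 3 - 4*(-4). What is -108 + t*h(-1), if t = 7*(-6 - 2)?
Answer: -1172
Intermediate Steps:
h(A) = 19 (h(A) = 3 + 16 = 19)
t = -56 (t = 7*(-8) = -56)
-108 + t*h(-1) = -108 - 56*19 = -108 - 1064 = -1172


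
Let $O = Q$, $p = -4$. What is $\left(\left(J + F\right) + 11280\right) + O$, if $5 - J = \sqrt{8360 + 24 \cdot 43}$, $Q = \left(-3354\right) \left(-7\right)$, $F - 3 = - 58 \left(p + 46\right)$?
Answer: $32330 - 4 \sqrt{587} \approx 32233.0$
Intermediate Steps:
$F = -2433$ ($F = 3 - 58 \left(-4 + 46\right) = 3 - 2436 = -2433$)
$Q = 23478$
$O = 23478$
$J = 5 - 4 \sqrt{587}$ ($J = 5 - \sqrt{8360 + 24 \cdot 43} = 5 - \sqrt{8360 + 1032} = 5 - \sqrt{9392} = 5 - 4 \sqrt{587} \approx -91.912$)
$\left(\left(J + F\right) + 11280\right) + O = \left(\left(\left(5 - 4 \sqrt{587}\right) - 2433\right) + 11280\right) + 23478 = \left(\left(-2428 - 4 \sqrt{587}\right) + 11280\right) + 23478 = \left(8852 - 4 \sqrt{587}\right) + 23478 = 32330 - 4 \sqrt{587}$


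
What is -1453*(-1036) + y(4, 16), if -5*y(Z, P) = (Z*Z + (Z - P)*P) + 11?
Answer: 1505341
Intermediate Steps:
y(Z, P) = -11/5 - Z²/5 - P*(Z - P)/5 (y(Z, P) = -((Z*Z + (Z - P)*P) + 11)/5 = -((Z² + P*(Z - P)) + 11)/5 = -(11 + Z² + P*(Z - P))/5 = -11/5 - Z²/5 - P*(Z - P)/5)
-1453*(-1036) + y(4, 16) = -1453*(-1036) + (-11/5 - ⅕*4² + (⅕)*16² - ⅕*16*4) = 1505308 + (-11/5 - ⅕*16 + (⅕)*256 - 64/5) = 1505308 + (-11/5 - 16/5 + 256/5 - 64/5) = 1505308 + 33 = 1505341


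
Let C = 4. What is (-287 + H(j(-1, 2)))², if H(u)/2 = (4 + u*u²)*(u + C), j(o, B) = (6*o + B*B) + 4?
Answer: 20449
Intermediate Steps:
j(o, B) = 4 + B² + 6*o (j(o, B) = (6*o + B²) + 4 = (B² + 6*o) + 4 = 4 + B² + 6*o)
H(u) = 2*(4 + u)*(4 + u³) (H(u) = 2*((4 + u*u²)*(u + 4)) = 2*((4 + u³)*(4 + u)) = 2*((4 + u)*(4 + u³)) = 2*(4 + u)*(4 + u³))
(-287 + H(j(-1, 2)))² = (-287 + (32 + 2*(4 + 2² + 6*(-1))⁴ + 8*(4 + 2² + 6*(-1)) + 8*(4 + 2² + 6*(-1))³))² = (-287 + (32 + 2*(4 + 4 - 6)⁴ + 8*(4 + 4 - 6) + 8*(4 + 4 - 6)³))² = (-287 + (32 + 2*2⁴ + 8*2 + 8*2³))² = (-287 + (32 + 2*16 + 16 + 8*8))² = (-287 + (32 + 32 + 16 + 64))² = (-287 + 144)² = (-143)² = 20449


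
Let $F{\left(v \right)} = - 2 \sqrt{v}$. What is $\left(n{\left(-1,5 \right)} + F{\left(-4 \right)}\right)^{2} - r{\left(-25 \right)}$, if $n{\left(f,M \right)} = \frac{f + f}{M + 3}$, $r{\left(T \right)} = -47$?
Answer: $\frac{497}{16} + 2 i \approx 31.063 + 2.0 i$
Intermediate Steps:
$n{\left(f,M \right)} = \frac{2 f}{3 + M}$
$\left(n{\left(-1,5 \right)} + F{\left(-4 \right)}\right)^{2} - r{\left(-25 \right)} = \left(2 \left(-1\right) \frac{1}{3 + 5} - 2 \sqrt{-4}\right)^{2} - -47 = \left(2 \left(-1\right) \frac{1}{8} - 2 \cdot 2 i\right)^{2} + 47 = \left(2 \left(-1\right) \frac{1}{8} - 4 i\right)^{2} + 47 = \left(- \frac{1}{4} - 4 i\right)^{2} + 47 = 47 + \left(- \frac{1}{4} - 4 i\right)^{2}$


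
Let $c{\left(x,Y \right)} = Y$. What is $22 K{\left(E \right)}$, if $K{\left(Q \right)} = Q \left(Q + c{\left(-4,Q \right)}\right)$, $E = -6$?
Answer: $1584$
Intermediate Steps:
$K{\left(Q \right)} = 2 Q^{2}$ ($K{\left(Q \right)} = Q \left(Q + Q\right) = Q 2 Q = 2 Q^{2}$)
$22 K{\left(E \right)} = 22 \cdot 2 \left(-6\right)^{2} = 22 \cdot 2 \cdot 36 = 22 \cdot 72 = 1584$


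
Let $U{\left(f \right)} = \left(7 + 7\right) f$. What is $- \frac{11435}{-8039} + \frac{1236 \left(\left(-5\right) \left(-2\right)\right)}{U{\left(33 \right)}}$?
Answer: $\frac{17440835}{619003} \approx 28.176$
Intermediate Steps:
$U{\left(f \right)} = 14 f$
$- \frac{11435}{-8039} + \frac{1236 \left(\left(-5\right) \left(-2\right)\right)}{U{\left(33 \right)}} = - \frac{11435}{-8039} + \frac{1236 \left(\left(-5\right) \left(-2\right)\right)}{14 \cdot 33} = \left(-11435\right) \left(- \frac{1}{8039}\right) + \frac{1236 \cdot 10}{462} = \frac{11435}{8039} + 12360 \cdot \frac{1}{462} = \frac{11435}{8039} + \frac{2060}{77} = \frac{17440835}{619003}$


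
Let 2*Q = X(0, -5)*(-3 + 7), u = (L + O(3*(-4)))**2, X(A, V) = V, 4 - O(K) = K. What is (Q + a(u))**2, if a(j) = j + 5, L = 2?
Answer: 101761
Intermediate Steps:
O(K) = 4 - K
u = 324 (u = (2 + (4 - 3*(-4)))**2 = (2 + (4 - 1*(-12)))**2 = (2 + (4 + 12))**2 = (2 + 16)**2 = 18**2 = 324)
a(j) = 5 + j
Q = -10 (Q = (-5*(-3 + 7))/2 = (-5*4)/2 = (1/2)*(-20) = -10)
(Q + a(u))**2 = (-10 + (5 + 324))**2 = (-10 + 329)**2 = 319**2 = 101761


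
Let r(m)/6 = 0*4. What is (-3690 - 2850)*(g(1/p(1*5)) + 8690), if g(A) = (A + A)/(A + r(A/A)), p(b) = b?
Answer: -56845680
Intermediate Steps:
r(m) = 0 (r(m) = 6*(0*4) = 6*0 = 0)
g(A) = 2 (g(A) = (A + A)/(A + 0) = (2*A)/A = 2)
(-3690 - 2850)*(g(1/p(1*5)) + 8690) = (-3690 - 2850)*(2 + 8690) = -6540*8692 = -56845680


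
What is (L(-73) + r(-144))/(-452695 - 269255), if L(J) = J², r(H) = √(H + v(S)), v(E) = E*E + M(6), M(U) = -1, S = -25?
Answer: -5329/721950 - 2*√30/360975 ≈ -0.0074117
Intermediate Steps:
v(E) = -1 + E² (v(E) = E*E - 1 = E² - 1 = -1 + E²)
r(H) = √(624 + H) (r(H) = √(H + (-1 + (-25)²)) = √(H + (-1 + 625)) = √(H + 624) = √(624 + H))
(L(-73) + r(-144))/(-452695 - 269255) = ((-73)² + √(624 - 144))/(-452695 - 269255) = (5329 + √480)/(-721950) = (5329 + 4*√30)*(-1/721950) = -5329/721950 - 2*√30/360975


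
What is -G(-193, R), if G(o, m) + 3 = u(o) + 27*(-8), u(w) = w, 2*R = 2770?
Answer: 412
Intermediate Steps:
R = 1385 (R = (½)*2770 = 1385)
G(o, m) = -219 + o (G(o, m) = -3 + (o + 27*(-8)) = -3 + (o - 216) = -3 + (-216 + o) = -219 + o)
-G(-193, R) = -(-219 - 193) = -1*(-412) = 412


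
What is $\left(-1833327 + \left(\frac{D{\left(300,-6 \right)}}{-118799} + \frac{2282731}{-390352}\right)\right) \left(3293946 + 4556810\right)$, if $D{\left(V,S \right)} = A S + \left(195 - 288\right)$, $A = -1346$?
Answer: $- \frac{166863757110195162072709}{11593356812} \approx -1.4393 \cdot 10^{13}$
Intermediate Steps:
$D{\left(V,S \right)} = -93 - 1346 S$ ($D{\left(V,S \right)} = - 1346 S + \left(195 - 288\right) = - 1346 S - 93 = -93 - 1346 S$)
$\left(-1833327 + \left(\frac{D{\left(300,-6 \right)}}{-118799} + \frac{2282731}{-390352}\right)\right) \left(3293946 + 4556810\right) = \left(-1833327 + \left(\frac{-93 - -8076}{-118799} + \frac{2282731}{-390352}\right)\right) \left(3293946 + 4556810\right) = \left(-1833327 + \left(\left(-93 + 8076\right) \left(- \frac{1}{118799}\right) + 2282731 \left(- \frac{1}{390352}\right)\right)\right) 7850756 = \left(-1833327 + \left(7983 \left(- \frac{1}{118799}\right) - \frac{2282731}{390352}\right)\right) 7850756 = \left(-1833327 - \frac{274302340085}{46373427248}\right) 7850756 = \left(- \frac{85017930558634181}{46373427248}\right) 7850756 = - \frac{166863757110195162072709}{11593356812}$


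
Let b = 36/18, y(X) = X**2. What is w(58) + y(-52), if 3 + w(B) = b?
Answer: 2703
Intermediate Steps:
b = 2 (b = 36*(1/18) = 2)
w(B) = -1 (w(B) = -3 + 2 = -1)
w(58) + y(-52) = -1 + (-52)**2 = -1 + 2704 = 2703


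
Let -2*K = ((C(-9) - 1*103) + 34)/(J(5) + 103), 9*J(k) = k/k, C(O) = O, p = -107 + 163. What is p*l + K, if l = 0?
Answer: 351/928 ≈ 0.37823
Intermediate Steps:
p = 56
J(k) = ⅑ (J(k) = (k/k)/9 = (⅑)*1 = ⅑)
K = 351/928 (K = -((-9 - 1*103) + 34)/(2*(⅑ + 103)) = -((-9 - 103) + 34)/(2*928/9) = -(-112 + 34)*9/(2*928) = -(-39)*9/928 = -½*(-351/464) = 351/928 ≈ 0.37823)
p*l + K = 56*0 + 351/928 = 0 + 351/928 = 351/928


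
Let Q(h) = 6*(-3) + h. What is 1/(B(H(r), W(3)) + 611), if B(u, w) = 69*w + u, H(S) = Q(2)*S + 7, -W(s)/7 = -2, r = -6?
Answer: 1/1680 ≈ 0.00059524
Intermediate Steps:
Q(h) = -18 + h
W(s) = 14 (W(s) = -7*(-2) = 14)
H(S) = 7 - 16*S (H(S) = (-18 + 2)*S + 7 = -16*S + 7 = 7 - 16*S)
B(u, w) = u + 69*w
1/(B(H(r), W(3)) + 611) = 1/(((7 - 16*(-6)) + 69*14) + 611) = 1/(((7 + 96) + 966) + 611) = 1/((103 + 966) + 611) = 1/(1069 + 611) = 1/1680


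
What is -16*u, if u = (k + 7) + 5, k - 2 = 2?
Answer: -256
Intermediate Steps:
k = 4 (k = 2 + 2 = 4)
u = 16 (u = (4 + 7) + 5 = 11 + 5 = 16)
-16*u = -16*16 = -256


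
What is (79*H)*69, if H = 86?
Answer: 468786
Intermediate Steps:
(79*H)*69 = (79*86)*69 = 6794*69 = 468786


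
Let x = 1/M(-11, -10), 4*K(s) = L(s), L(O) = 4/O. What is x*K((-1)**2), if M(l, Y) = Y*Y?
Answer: 1/100 ≈ 0.010000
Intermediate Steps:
M(l, Y) = Y**2
K(s) = 1/s (K(s) = (4/s)/4 = 1/s)
x = 1/100 (x = 1/((-10)**2) = 1/100 ≈ 0.010000)
x*K((-1)**2) = 1/(100*((-1)**2)) = (1/100)/1 = (1/100)*1 = 1/100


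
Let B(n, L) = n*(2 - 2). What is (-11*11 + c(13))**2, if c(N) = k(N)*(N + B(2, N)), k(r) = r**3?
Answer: 808833600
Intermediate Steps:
B(n, L) = 0 (B(n, L) = n*0 = 0)
c(N) = N**4 (c(N) = N**3*(N + 0) = N**3*N = N**4)
(-11*11 + c(13))**2 = (-11*11 + 13**4)**2 = (-121 + 28561)**2 = 28440**2 = 808833600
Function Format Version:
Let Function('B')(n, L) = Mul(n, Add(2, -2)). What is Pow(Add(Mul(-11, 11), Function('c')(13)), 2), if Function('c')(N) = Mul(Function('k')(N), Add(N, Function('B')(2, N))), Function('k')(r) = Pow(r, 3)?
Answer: 808833600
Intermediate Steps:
Function('B')(n, L) = 0 (Function('B')(n, L) = Mul(n, 0) = 0)
Function('c')(N) = Pow(N, 4) (Function('c')(N) = Mul(Pow(N, 3), Add(N, 0)) = Mul(Pow(N, 3), N) = Pow(N, 4))
Pow(Add(Mul(-11, 11), Function('c')(13)), 2) = Pow(Add(Mul(-11, 11), Pow(13, 4)), 2) = Pow(Add(-121, 28561), 2) = Pow(28440, 2) = 808833600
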